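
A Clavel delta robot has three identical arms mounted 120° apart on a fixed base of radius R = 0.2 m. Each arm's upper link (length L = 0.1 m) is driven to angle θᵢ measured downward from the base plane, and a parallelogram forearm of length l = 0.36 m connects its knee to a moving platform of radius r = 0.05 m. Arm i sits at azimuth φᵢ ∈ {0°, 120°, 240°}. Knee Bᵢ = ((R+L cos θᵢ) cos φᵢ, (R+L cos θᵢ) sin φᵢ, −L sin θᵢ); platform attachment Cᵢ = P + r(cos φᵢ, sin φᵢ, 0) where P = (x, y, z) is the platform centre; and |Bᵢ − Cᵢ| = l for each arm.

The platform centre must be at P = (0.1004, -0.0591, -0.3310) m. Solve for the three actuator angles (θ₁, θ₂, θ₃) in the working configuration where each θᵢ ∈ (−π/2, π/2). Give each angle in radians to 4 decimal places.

φ1=0.0° → target in arm frame (0.1004, -0.0591)
  A=0.0496, B=-0.3310, C=(l²−L²−A²−y'²−z²)/(2L)=0.0204
  √(A²+B²)=0.3347;  θ1 = -1.4221+1.5097 ≈ 0.0877
φ2=120.0° → target in arm frame (-0.1014, -0.0574)
  A=0.2514, B=-0.3310, C=(l²−L²−A²−y'²−z²)/(2L)=-0.2822
  γ=atan2(-0.3310,0.2514)=-0.9213;  ψ=arccos(-0.6791)=2.3173;  θ2=γ+ψ≈1.3960
rotate P by −φ3: (0.0010, 0.1165, -0.3310)
  e−x'=0.1490;  (l²−L²−(e−x')²−y'²−z²)/2L = -0.1287
  γ=atan2(-0.3310,0.1490)=-1.1478;  ψ=arccos(-0.3545)=1.9332;  θ3=γ+ψ≈0.7854

θ₁ = 0.0877, θ₂ = 1.3960, θ₃ = 0.7854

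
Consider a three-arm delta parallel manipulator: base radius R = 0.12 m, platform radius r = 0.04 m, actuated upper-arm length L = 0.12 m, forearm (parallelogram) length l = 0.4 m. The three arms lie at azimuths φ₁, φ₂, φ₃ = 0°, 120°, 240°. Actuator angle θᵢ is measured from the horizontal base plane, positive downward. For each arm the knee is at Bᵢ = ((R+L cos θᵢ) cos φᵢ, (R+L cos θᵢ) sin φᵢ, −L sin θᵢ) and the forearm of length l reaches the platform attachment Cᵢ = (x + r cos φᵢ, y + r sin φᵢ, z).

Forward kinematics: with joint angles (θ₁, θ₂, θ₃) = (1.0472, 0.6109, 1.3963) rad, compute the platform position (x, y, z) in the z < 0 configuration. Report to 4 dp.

centre 1 = (0.1400·cos0.0°, 0.1400·sin0.0°, -0.1039) = (0.1400, 0.0000, -0.1039)
centre 2 = (0.1783·cos120.0°, 0.1783·sin120.0°, -0.0688) = (-0.0891, 0.1544, -0.0688)
φ3=240.0°: virtual centre (-0.0504, -0.0873, -0.1182), radius l
subtract pairs → two planes through P
plane₁₂: -0.4583x+0.3088y+0.0702z = 0.0061
det = 0.1976;  x = 0.0044+0.0175z,  y = 0.0263+-0.2013z
sphere 1 gives Az²+Bz+C=0 with A=1.0408, B=0.1925, C=-0.1301;  B²−4AC=0.5788;  roots -0.4579, 0.2730;  negative root z = -0.4579
x = -0.0036, y = 0.1185

(-0.0036, 0.1185, -0.4579)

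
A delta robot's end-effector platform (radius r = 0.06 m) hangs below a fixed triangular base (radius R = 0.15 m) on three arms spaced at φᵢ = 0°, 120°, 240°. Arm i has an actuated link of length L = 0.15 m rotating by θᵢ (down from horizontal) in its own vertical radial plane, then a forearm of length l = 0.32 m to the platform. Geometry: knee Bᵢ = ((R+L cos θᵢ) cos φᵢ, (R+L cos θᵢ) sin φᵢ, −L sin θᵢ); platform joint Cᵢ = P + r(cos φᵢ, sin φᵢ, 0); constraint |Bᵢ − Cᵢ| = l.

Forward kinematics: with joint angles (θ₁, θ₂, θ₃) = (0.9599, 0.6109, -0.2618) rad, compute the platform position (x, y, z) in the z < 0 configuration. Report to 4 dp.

S1 = (0.1760·cos0.0°, 0.1760·sin0.0°, -0.1229) = (0.1760, 0.0000, -0.1229)
φ2=120.0°: virtual centre (-0.1064, 0.1844, -0.0860), radius l
φ3=240.0°: virtual centre (-0.1174, -0.2034, 0.0388), radius l
|S₂|²−|S₁|² = 0.0066;  |S₃|²−|S₁|² = 0.0106
plane₁₂: -0.5650x+0.3687y+0.0737z = 0.0066
Cramer: x(z) = -0.0148+0.3343z;  y(z) = -0.0047+0.3125z
into |P−S₁|² = l²: 1.2094z² + 0.1152z + -0.0509 = 0;  Δ = 0.2593;  z = -0.2582 or 0.1629 → z<0 root = -0.2582
x = -0.1011, y = -0.0854

(-0.1011, -0.0854, -0.2582)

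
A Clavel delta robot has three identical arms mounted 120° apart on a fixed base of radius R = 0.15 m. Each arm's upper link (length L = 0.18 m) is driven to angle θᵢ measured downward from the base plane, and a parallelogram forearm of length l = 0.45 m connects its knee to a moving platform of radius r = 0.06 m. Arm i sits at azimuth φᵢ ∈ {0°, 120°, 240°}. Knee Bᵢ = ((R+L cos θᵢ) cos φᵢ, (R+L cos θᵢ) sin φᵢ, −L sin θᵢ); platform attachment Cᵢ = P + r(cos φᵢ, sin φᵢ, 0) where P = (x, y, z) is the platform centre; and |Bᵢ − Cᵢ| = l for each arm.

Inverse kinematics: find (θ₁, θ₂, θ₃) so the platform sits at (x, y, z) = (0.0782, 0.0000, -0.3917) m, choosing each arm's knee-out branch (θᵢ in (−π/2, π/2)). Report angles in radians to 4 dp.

φ1=0.0° → target in arm frame (0.0782, 0.0000)
  e−x'=0.0118;  (l²−L²−(e−x')²−y'²−z²)/2L = 0.0459
  θ1 = atan2(B,A) + arccos(C/0.3919) = -0.0873
φ2=120.0° → target in arm frame (-0.0391, -0.0677)
  e−x'=0.1291;  (l²−L²−(e−x')²−y'²−z²)/2L = -0.0127
  γ=atan2(-0.3917,0.1291)=-1.2524;  ψ=arccos(-0.0309)=1.6017;  θ2=γ+ψ≈0.3492
arm 3 (φ=240.0°): x'=-0.0391, y'=0.0677
  A=0.1291, B=-0.3917, C=(l²−L²−A²−y'²−z²)/(2L)=-0.0127
  θ3 = atan2(B,A) + arccos(C/0.4124) = 0.3492

θ₁ = -0.0873, θ₂ = 0.3492, θ₃ = 0.3492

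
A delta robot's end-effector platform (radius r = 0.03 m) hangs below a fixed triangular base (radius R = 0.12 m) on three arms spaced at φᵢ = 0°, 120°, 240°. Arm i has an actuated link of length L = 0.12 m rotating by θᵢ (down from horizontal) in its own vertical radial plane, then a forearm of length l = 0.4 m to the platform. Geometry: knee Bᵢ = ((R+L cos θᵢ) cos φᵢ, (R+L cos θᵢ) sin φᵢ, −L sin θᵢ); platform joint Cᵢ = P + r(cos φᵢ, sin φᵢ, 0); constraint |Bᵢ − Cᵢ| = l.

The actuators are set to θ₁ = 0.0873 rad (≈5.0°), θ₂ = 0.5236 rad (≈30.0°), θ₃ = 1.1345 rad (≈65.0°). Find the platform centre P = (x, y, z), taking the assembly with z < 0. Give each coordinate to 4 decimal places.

φ1=0.0°: virtual centre (0.2095, 0.0000, -0.0105), radius l
φ2=120.0°: virtual centre (-0.0970, 0.1679, -0.0600), radius l
O3 = (0.1407·cos240.0°, 0.1407·sin240.0°, -0.1088) = (-0.0704, -0.1219, -0.1088)
subtract pairs → two planes through P
plane₁₂: -0.6130x+0.3359y+-0.0991z = -0.0028
Cramer: x(z) = 0.0144-0.2673z;  y(z) = 0.0178-0.1928z
sphere 1 gives Az²+Bz+C=0 with A=1.1086, B=0.1184, C=-0.1215;  B²−4AC=0.5527;  roots -0.3887, 0.2819;  negative root z = -0.3887
x = 0.1182, y = 0.0928

(0.1182, 0.0928, -0.3887)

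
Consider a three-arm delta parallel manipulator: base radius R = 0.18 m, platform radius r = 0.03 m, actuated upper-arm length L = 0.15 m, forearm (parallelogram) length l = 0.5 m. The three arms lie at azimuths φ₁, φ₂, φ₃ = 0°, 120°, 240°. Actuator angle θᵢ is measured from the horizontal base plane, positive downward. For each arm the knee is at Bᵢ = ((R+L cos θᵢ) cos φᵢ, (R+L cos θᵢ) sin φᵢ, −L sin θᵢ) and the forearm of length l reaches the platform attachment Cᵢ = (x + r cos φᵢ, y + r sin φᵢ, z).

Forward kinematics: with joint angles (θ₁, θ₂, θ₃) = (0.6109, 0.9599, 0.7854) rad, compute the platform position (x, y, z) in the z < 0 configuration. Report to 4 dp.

arm 1 at φ=0.0°: e+L cos θ1 = 0.2729;  S1 = (0.2729, 0.0000, -0.0860)
arm 2 at φ=120.0°: e+L cos θ2 = 0.2360;  S2 = (-0.1180, 0.2044, -0.1229)
S3 = (0.2561·cos240.0°, 0.2561·sin240.0°, -0.1061) = (-0.1280, -0.2218, -0.1061)
eliminate P² terms by subtracting sphere 1 from 2 and 3
linear system: -0.7818x+0.4088y = -0.0110−-0.0737z; -0.8018x+-0.4435y = -0.0050−-0.0401z
Cramer: x(z) = 0.0103-0.0727z;  y(z) = -0.0073+0.0411z
into |P−S₁|² = l²: 1.0070z² + 0.2097z + -0.1736 = 0;  Δ = 0.7432;  z = -0.5322 or 0.3240 → z<0 root = -0.5322
x = 0.0490, y = -0.0292

(0.0490, -0.0292, -0.5322)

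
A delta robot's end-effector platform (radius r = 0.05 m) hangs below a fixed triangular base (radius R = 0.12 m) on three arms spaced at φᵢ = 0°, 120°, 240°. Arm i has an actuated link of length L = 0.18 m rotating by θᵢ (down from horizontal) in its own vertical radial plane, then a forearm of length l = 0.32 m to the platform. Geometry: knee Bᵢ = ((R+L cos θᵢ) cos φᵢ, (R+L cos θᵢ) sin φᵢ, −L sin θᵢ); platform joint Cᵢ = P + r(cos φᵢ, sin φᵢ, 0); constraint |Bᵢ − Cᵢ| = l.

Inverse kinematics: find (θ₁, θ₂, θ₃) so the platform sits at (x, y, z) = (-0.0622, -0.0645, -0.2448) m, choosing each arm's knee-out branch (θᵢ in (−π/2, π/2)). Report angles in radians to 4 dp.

φ1=0.0° → target in arm frame (-0.0622, -0.0645)
  A cos θ + B sin θ = C:  0.1322·cos θ + -0.2448·sin θ = -0.0321
  √(A²+B²)=0.2782;  θ1 = -1.0756+1.6865 ≈ 0.6109
rotate P by −φ2: (-0.0248, 0.0861, -0.2448)
  A cos θ + B sin θ = C:  0.0948·cos θ + -0.2448·sin θ = -0.0176
  θ2 = atan2(B,A) + arccos(C/0.2625) = 0.4363
φ3=240.0° → target in arm frame (0.0870, -0.0216)
  A=-0.0170, B=-0.2448, C=(l²−L²−A²−y'²−z²)/(2L)=0.0259
  √(A²+B²)=0.2454;  θ3 = -1.6400+1.4651 ≈ -0.1748

θ₁ = 0.6109, θ₂ = 0.4363, θ₃ = -0.1748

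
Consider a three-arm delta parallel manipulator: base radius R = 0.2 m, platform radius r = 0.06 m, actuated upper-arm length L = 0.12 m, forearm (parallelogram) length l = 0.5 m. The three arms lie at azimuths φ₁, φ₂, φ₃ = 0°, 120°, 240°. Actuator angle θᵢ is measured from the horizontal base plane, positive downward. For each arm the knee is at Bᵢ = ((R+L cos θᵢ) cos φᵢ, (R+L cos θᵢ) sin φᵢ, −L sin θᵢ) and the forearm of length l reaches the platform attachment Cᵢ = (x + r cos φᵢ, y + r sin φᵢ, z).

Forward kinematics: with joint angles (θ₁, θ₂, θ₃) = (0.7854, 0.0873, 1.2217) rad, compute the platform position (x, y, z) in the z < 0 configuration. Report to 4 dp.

arm 1 at φ=0.0°: (R−r)+L cos θ1 = 0.2249;  centre 1 = (0.2249, 0.0000, -0.0849)
centre 2 = (0.2595·cos120.0°, 0.2595·sin120.0°, -0.0105) = (-0.1298, 0.2248, -0.0105)
φ3=240.0°: virtual centre (-0.0905, -0.1568, -0.1128), radius l
subtract pairs → two planes through P
[-0.7092 0.4495 0.1488]·P = 0.0097;  [-0.6308 -0.3136 -0.0558]·P = -0.0123
Cramer: x(z) = 0.0049+0.0426z;  y(z) = 0.0293-0.2637z
quadratic in z: (1.0714)z²+(0.1355)z+(-0.1936)=0, √Δ=0.9208 → z ∈ {-0.4930, 0.3665}; z = -0.4930 (taking z<0)
x = -0.0161, y = 0.1593

(-0.0161, 0.1593, -0.4930)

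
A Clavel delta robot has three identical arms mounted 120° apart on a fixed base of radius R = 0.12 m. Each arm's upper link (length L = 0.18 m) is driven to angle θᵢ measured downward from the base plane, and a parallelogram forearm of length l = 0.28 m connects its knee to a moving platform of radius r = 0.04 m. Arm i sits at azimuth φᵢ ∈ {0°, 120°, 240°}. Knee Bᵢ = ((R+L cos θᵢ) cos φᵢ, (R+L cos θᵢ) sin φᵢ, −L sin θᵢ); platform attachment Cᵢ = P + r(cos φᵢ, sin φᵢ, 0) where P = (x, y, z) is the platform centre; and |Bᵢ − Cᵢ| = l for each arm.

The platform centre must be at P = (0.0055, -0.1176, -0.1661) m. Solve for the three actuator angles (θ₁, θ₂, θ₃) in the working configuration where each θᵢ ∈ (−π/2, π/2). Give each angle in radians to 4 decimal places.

arm 1 (φ=0.0°): x'=0.0055, y'=-0.1176
  A=0.0745, B=-0.1661, C=(l²−L²−A²−y'²−z²)/(2L)=-0.0027
  θ1 = atan2(B,A) + arccos(C/0.1820) = 0.4364
φ2=120.0° → target in arm frame (-0.1046, 0.0540)
  A=0.1846, B=-0.1661, C=(l²−L²−A²−y'²−z²)/(2L)=-0.0516
  γ=atan2(-0.1661,0.1846)=-0.7327;  ψ=arccos(-0.2079)=1.7802;  θ2=γ+ψ≈1.0475
arm 3 (φ=240.0°): x'=0.0991, y'=0.0636
  A=-0.0191, B=-0.1661, C=(l²−L²−A²−y'²−z²)/(2L)=0.0389
  √(A²+B²)=0.1672;  θ3 = -1.6853+1.3359 ≈ -0.3493

θ₁ = 0.4364, θ₂ = 1.0475, θ₃ = -0.3493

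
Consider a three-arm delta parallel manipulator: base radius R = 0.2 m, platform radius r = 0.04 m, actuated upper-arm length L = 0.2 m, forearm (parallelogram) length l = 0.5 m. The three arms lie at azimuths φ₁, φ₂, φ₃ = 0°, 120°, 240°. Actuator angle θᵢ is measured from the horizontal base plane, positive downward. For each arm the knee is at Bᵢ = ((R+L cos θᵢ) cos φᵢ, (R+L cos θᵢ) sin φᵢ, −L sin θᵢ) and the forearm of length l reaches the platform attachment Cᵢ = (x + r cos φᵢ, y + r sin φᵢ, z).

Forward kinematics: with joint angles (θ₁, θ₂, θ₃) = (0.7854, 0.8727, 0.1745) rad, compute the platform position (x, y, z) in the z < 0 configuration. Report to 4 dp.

(-0.0489, -0.1179, -0.4782)

centre 1 = (0.3014·cos0.0°, 0.3014·sin0.0°, -0.1414) = (0.3014, 0.0000, -0.1414)
arm 2 at φ=120.0°: ρ2 = 0.2886;  centre 2 = (-0.1443, 0.2499, -0.1532)
φ3=240.0°: virtual centre (-0.1785, -0.3091, -0.0347), radius l
eliminate P² terms by subtracting sphere 1 from 2 and 3
plane₁₂: -0.8914x+0.4998y+-0.0236z = -0.0041
Cramer: x(z) = -0.0061+0.0893z;  y(z) = -0.0192+0.2065z
sphere 1 gives Az²+Bz+C=0 with A=1.0506, B=0.2200, C=-0.1350;  B²−4AC=0.6159;  roots -0.4782, 0.2688;  negative root z = -0.4782
x = -0.0489, y = -0.1179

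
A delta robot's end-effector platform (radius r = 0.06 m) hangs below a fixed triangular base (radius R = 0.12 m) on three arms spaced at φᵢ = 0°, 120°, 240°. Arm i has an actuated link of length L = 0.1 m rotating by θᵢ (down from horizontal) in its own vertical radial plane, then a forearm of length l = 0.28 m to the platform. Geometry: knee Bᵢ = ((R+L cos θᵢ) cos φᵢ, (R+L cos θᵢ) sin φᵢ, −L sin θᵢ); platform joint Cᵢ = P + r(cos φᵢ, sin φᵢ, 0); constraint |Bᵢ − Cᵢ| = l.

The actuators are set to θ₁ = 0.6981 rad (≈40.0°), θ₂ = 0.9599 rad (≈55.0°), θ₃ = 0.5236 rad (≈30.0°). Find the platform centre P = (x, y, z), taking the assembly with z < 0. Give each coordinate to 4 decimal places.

φ1=0.0°: virtual centre (0.1366, 0.0000, -0.0643), radius l
φ2=120.0°: virtual centre (-0.0587, 0.1016, -0.0819), radius l
O3 = (0.1466·cos240.0°, 0.1466·sin240.0°, -0.0500) = (-0.0733, -0.1270, -0.0500)
subtract pairs → two planes through P
plane₁₂: -0.3906x+0.2033y+-0.0353z = -0.0023
det = 0.1845;  x = 0.0019+-0.0171z,  y = -0.0078+0.1407z
quadratic in z: (1.0201)z²+(0.1310)z+(-0.0561)=0, √Δ=0.4958 → z ∈ {-0.3072, 0.1788}; z = -0.3072 (taking z<0)
x = 0.0071, y = -0.0510

(0.0071, -0.0510, -0.3072)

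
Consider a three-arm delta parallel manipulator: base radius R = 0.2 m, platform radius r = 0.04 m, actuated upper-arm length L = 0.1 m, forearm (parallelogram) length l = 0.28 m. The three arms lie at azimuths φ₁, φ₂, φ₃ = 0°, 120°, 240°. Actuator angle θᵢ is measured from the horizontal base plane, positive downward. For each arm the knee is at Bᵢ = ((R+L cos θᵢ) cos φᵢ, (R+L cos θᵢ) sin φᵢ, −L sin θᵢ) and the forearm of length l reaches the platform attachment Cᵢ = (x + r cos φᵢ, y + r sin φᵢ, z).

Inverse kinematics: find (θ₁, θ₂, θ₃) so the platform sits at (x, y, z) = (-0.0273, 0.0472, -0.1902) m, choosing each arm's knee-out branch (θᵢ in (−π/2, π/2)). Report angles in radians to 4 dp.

θ₁ = 0.8731, θ₂ = -0.0001, θ₃ = 0.8725

rotate P by −φ1: (-0.0273, 0.0472, -0.1902)
  e−x'=0.1873;  (l²−L²−(e−x')²−y'²−z²)/2L = -0.0254
  √(A²+B²)=0.2669;  θ1 = -0.7931+1.6662 ≈ 0.8731
φ2=120.0° → target in arm frame (0.0545, 0.0000)
  A=0.1055, B=-0.1902, C=(l²−L²−A²−y'²−z²)/(2L)=0.1055
  √(A²+B²)=0.2175;  θ2 = -1.0645+1.0644 ≈ -0.0001
arm 3 (φ=240.0°): x'=-0.0272, y'=-0.0472
  A=0.1872, B=-0.1902, C=(l²−L²−A²−y'²−z²)/(2L)=-0.0253
  √(A²+B²)=0.2669;  θ3 = -0.7933+1.6658 ≈ 0.8725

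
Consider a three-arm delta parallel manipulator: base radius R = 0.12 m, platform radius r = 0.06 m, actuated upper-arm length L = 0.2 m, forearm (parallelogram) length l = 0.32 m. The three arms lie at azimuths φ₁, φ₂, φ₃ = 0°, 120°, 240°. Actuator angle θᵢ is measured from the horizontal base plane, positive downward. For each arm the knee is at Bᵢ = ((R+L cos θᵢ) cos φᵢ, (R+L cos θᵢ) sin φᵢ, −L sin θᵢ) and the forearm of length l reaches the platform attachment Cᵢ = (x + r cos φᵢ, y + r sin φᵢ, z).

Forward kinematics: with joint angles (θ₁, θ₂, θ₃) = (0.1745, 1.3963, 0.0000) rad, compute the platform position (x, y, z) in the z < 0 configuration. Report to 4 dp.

O1 = (0.2570·cos0.0°, 0.2570·sin0.0°, -0.0347) = (0.2570, 0.0000, -0.0347)
arm 2 at φ=120.0°: e+L cos θ2 = 0.0947;  O2 = (-0.0474, 0.0820, -0.1970)
φ3=240.0°: virtual centre (-0.1300, -0.2252, 0.0000), radius l
|O₂|²−|O₁|² = -0.0195;  |O₃|²−|O₁|² = 0.0004
[-0.6086 0.1641 -0.3245]·P = -0.0195;  [-0.7739 -0.4503 0.0694]·P = 0.0004
Cramer: x(z) = 0.0217-0.3359z;  y(z) = -0.0381+0.7315z
into |P−O₁|² = l²: 1.6480z² + 0.1717z + -0.0444 = 0;  Δ = 0.3222;  z = -0.2243 or 0.1201 → z<0 root = -0.2243
x = 0.0971, y = -0.2022

(0.0971, -0.2022, -0.2243)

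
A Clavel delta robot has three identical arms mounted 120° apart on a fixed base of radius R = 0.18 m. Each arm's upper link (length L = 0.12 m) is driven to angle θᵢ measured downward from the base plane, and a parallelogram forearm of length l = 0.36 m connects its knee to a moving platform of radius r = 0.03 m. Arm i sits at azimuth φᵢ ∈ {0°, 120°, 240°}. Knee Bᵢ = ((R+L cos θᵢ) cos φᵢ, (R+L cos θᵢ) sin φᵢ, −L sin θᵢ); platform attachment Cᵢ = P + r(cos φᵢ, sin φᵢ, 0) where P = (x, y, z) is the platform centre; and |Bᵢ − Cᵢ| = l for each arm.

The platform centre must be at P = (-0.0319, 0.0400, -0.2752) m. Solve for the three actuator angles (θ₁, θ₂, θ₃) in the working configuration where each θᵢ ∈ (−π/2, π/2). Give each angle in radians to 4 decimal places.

θ₁ = 0.5237, θ₂ = -0.0873, θ₃ = 0.4368

rotate P by −φ1: (-0.0319, 0.0400, -0.2752)
  e−x'=0.1819;  (l²−L²−(e−x')²−y'²−z²)/2L = 0.0199
  √(A²+B²)=0.3299;  θ1 = -0.9867+1.5104 ≈ 0.5237
rotate P by −φ2: (0.0506, 0.0076, -0.2752)
  e−x'=0.0994;  (l²−L²−(e−x')²−y'²−z²)/2L = 0.1230
  √(A²+B²)=0.2926;  θ2 = -1.2242+1.1369 ≈ -0.0873
φ3=240.0° → target in arm frame (-0.0187, -0.0476)
  A cos θ + B sin θ = C:  0.1687·cos θ + -0.2752·sin θ = 0.0364
  √(A²+B²)=0.3228;  θ3 = -1.0209+1.4577 ≈ 0.4368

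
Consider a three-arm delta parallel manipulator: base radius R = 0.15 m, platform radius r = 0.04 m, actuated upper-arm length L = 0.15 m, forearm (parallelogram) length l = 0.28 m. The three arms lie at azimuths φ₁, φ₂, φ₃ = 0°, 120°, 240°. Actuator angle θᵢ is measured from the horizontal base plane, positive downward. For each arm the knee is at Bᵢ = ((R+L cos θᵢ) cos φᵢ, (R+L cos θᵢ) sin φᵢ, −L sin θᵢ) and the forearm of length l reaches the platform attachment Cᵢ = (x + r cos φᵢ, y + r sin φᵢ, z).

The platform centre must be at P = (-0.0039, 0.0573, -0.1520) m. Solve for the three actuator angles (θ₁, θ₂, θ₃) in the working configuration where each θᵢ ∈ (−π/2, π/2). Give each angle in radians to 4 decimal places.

φ1=0.0° → target in arm frame (-0.0039, 0.0573)
  A cos θ + B sin θ = C:  0.1139·cos θ + -0.1520·sin θ = 0.0551
  θ1 = atan2(B,A) + arccos(C/0.1899) = 0.3486
φ2=120.0° → target in arm frame (0.0516, -0.0253)
  e−x'=0.0584;  (l²−L²−(e−x')²−y'²−z²)/2L = 0.0958
  √(A²+B²)=0.1628;  θ2 = -1.2038+0.9418 ≈ -0.2621
arm 3 (φ=240.0°): x'=-0.0477, y'=-0.0320
  A cos θ + B sin θ = C:  0.1577·cos θ + -0.1520·sin θ = 0.0230
  θ3 = atan2(B,A) + arccos(C/0.2190) = 0.6984

θ₁ = 0.3486, θ₂ = -0.2621, θ₃ = 0.6984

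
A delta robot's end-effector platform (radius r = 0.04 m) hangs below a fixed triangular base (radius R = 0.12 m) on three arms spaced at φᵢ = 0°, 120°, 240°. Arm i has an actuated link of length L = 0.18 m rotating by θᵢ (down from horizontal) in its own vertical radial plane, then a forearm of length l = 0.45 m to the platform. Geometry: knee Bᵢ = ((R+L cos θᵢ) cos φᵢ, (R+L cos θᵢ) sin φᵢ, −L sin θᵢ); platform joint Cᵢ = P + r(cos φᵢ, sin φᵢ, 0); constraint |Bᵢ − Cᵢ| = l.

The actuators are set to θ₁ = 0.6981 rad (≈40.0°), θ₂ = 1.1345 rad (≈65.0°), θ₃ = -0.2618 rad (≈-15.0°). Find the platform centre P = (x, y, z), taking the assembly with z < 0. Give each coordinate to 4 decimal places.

(-0.0342, -0.2494, -0.3928)

arm 1 at φ=0.0°: (R−r)+L cos θ1 = 0.2179;  O1 = (0.2179, 0.0000, -0.1157)
arm 2 at φ=120.0°: (R−r)+L cos θ2 = 0.1561;  O2 = (-0.0780, 0.1352, -0.1631)
arm 3 at φ=240.0°: (R−r)+L cos θ3 = 0.2539;  O3 = (-0.1269, -0.2199, 0.0466)
eliminate P² terms by subtracting sphere 1 from 2 and 3
[-0.5918 0.2703 -0.0949]·P = -0.0099;  [-0.6896 -0.4397 0.3246]·P = 0.0058
det = 0.4467;  x = 0.0063+0.1030z,  y = -0.0229+0.5766z
into |P−O₁|² = l²: 1.3430z² + 0.1614z + -0.1438 = 0;  Δ = 0.7986;  z = -0.3928 or 0.2726 → z<0 root = -0.3928
x = -0.0342, y = -0.2494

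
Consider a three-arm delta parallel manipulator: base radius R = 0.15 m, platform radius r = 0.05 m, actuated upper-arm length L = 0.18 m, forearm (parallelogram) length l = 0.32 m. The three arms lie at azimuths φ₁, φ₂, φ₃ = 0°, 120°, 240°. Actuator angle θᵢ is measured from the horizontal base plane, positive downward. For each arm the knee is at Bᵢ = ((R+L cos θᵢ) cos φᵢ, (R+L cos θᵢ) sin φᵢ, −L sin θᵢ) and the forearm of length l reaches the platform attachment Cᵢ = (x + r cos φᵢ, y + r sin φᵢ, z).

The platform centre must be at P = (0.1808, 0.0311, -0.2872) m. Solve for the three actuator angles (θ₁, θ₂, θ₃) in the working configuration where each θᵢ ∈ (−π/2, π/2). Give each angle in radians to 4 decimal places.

θ₁ = -0.0871, θ₂ = 1.1344, θ₃ = 1.3089

arm 1 (φ=0.0°): x'=0.1808, y'=0.0311
  e−x'=-0.0808;  (l²−L²−(e−x')²−y'²−z²)/2L = -0.0555
  √(A²+B²)=0.2983;  θ1 = -1.8450+1.7579 ≈ -0.0871
arm 2 (φ=120.0°): x'=-0.0635, y'=-0.1721
  A cos θ + B sin θ = C:  0.1635·cos θ + -0.2872·sin θ = -0.1912
  √(A²+B²)=0.3305;  θ2 = -1.0534+2.1878 ≈ 1.1344
rotate P by −φ3: (-0.1173, 0.1410, -0.2872)
  A=0.2173, B=-0.2872, C=(l²−L²−A²−y'²−z²)/(2L)=-0.2211
  θ3 = atan2(B,A) + arccos(C/0.3602) = 1.3089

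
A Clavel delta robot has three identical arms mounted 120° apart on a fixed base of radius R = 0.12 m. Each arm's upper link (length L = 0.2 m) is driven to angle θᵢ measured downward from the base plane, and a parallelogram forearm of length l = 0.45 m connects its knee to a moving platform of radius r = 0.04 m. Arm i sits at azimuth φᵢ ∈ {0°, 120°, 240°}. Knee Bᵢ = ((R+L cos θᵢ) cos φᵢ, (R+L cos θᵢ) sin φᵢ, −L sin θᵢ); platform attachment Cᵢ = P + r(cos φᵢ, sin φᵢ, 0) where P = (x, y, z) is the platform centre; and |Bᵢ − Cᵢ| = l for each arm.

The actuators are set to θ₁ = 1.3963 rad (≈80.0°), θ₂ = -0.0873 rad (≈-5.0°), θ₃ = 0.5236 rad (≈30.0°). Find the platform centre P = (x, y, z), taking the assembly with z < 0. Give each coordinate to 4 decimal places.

(-0.2846, 0.0938, -0.3820)

centre 1 = (0.1147·cos0.0°, 0.1147·sin0.0°, -0.1970) = (0.1147, 0.0000, -0.1970)
φ2=120.0°: virtual centre (-0.1396, 0.2418, 0.0174), radius l
φ3=240.0°: virtual centre (-0.1266, -0.2193, -0.1000), radius l
|centre ₂|²−|centre ₁|² = 0.0263;  |centre ₃|²−|centre ₁|² = 0.0222
plane₁₂: -0.5087x+0.4837y+0.4288z = 0.0263
Cramer: x(z) = -0.0488+0.6174z;  y(z) = 0.0031-0.2373z
sphere 1 gives Az²+Bz+C=0 with A=1.4374, B=0.1906, C=-0.1370;  B²−4AC=0.8239;  roots -0.3820, 0.2494;  negative root z = -0.3820
x = -0.2846, y = 0.0938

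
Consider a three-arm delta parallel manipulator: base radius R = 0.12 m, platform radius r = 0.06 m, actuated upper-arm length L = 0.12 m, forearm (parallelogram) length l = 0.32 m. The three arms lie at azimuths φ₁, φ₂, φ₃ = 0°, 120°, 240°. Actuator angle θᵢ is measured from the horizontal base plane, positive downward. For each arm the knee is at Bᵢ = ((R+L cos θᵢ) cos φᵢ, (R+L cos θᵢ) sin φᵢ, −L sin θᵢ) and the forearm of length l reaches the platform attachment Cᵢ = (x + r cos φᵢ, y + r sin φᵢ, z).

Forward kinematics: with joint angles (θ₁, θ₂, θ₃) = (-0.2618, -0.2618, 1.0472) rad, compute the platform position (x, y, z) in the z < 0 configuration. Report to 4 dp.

arm 1 at φ=0.0°: ρ1 = 0.1759;  S1 = (0.1759, 0.0000, 0.0311)
φ2=120.0°: virtual centre (-0.0880, 0.1523, 0.0311), radius l
S3 = (0.1200·cos240.0°, 0.1200·sin240.0°, -0.1039) = (-0.0600, -0.1039, -0.1039)
eliminate P² terms by subtracting sphere 1 from 2 and 3
linear system: -0.5277x+0.3047y = 0.0000−0.0000z; -0.4718x+-0.2078y = -0.0067−-0.2700z
Cramer: x(z) = 0.0081-0.3245z;  y(z) = 0.0140-0.5621z
into |P−S₁|² = l²: 1.4213z² + 0.0311z + -0.0731 = 0;  Δ = 0.4164;  z = -0.2379 or 0.2161 → z<0 root = -0.2379
x = 0.0853, y = 0.1477

(0.0853, 0.1477, -0.2379)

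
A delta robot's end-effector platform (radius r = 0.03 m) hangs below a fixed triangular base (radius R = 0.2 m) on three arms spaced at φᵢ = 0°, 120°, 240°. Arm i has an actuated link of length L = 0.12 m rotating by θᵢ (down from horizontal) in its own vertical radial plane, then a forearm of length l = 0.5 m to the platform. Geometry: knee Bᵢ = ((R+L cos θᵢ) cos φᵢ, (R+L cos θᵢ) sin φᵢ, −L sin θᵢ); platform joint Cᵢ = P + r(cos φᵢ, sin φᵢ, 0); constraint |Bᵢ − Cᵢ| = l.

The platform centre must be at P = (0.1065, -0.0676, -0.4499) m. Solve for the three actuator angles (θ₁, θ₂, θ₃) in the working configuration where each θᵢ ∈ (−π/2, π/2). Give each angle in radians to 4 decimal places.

arm 1 (φ=0.0°): x'=0.1065, y'=-0.0676
  e−x'=0.0635;  (l²−L²−(e−x')²−y'²−z²)/2L = 0.1024
  θ1 = atan2(B,A) + arccos(C/0.4544) = -0.0872
φ2=120.0° → target in arm frame (-0.1118, -0.0584)
  A=0.2818, B=-0.4499, C=(l²−L²−A²−y'²−z²)/(2L)=-0.2068
  γ=atan2(-0.4499,0.2818)=-1.0112;  ψ=arccos(-0.3896)=1.9709;  θ2=γ+ψ≈0.9597
arm 3 (φ=240.0°): x'=0.0053, y'=0.1260
  A=0.1647, B=-0.4499, C=(l²−L²−A²−y'²−z²)/(2L)=-0.0409
  γ=atan2(-0.4499,0.1647)=-1.2199;  ψ=arccos(-0.0854)=1.6563;  θ3=γ+ψ≈0.4365

θ₁ = -0.0872, θ₂ = 0.9597, θ₃ = 0.4365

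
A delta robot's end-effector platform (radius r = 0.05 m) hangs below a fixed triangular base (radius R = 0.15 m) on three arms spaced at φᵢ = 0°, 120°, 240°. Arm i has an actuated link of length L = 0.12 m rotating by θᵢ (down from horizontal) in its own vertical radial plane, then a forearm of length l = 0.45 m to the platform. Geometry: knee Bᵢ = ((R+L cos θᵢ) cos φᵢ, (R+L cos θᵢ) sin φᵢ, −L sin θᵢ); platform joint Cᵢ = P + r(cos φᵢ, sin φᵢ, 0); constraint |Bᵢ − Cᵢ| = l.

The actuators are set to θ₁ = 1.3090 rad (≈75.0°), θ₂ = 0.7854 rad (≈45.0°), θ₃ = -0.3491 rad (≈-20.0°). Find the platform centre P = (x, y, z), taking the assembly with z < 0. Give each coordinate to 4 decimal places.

φ1=0.0°: virtual centre (0.1311, 0.0000, -0.1159), radius l
arm 2 at φ=120.0°: e+L cos θ2 = 0.1849;  S2 = (-0.0924, 0.1601, -0.0849)
arm 3 at φ=240.0°: e+L cos θ3 = 0.2128;  S3 = (-0.1064, -0.1843, 0.0410)
|S₂|²−|S₁|² = 0.0108;  |S₃|²−|S₁|² = 0.0163
linear system: -0.4470x+0.3202y = 0.0108−0.0621z; -0.4749x+-0.3685y = 0.0163−0.3139z
Cramer: x(z) = -0.0290+0.3896z;  y(z) = -0.0069+0.3498z
sphere 1 gives Az²+Bz+C=0 with A=1.2741, B=0.1022, C=-0.1634;  B²−4AC=0.8432;  roots -0.4005, 0.3202;  negative root z = -0.4005
x = -0.1850, y = -0.1470

(-0.1850, -0.1470, -0.4005)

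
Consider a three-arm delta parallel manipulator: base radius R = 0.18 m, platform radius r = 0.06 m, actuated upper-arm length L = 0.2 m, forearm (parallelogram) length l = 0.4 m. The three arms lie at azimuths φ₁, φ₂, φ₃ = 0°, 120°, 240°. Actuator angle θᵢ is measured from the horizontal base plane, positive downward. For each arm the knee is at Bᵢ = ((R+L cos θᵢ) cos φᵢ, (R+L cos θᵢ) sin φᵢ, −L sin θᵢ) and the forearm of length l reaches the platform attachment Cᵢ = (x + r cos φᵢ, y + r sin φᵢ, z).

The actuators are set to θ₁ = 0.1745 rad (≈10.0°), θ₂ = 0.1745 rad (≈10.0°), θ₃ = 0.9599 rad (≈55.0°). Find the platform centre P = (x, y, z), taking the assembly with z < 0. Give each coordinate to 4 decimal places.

S1 = (0.3170·cos0.0°, 0.3170·sin0.0°, -0.0347) = (0.3170, 0.0000, -0.0347)
arm 2 at φ=120.0°: ρ2 = 0.3170;  S2 = (-0.1585, 0.2745, -0.0347)
S3 = (0.2347·cos240.0°, 0.2347·sin240.0°, -0.1638) = (-0.1174, -0.2033, -0.1638)
|S₂|²−|S₁|² = 0.0000;  |S₃|²−|S₁|² = -0.0197
[-0.9509 0.5490 0.0000]·P = 0.0000;  [-0.8686 -0.4065 -0.2582]·P = -0.0197
Cramer: x(z) = 0.0125-0.1642z;  y(z) = 0.0217-0.2844z
sphere 1 gives Az²+Bz+C=0 with A=1.1078, B=0.1570, C=-0.0657;  B²−4AC=0.3156;  roots -0.3244, 0.1827;  negative root z = -0.3244
x = 0.0658, y = 0.1140

(0.0658, 0.1140, -0.3244)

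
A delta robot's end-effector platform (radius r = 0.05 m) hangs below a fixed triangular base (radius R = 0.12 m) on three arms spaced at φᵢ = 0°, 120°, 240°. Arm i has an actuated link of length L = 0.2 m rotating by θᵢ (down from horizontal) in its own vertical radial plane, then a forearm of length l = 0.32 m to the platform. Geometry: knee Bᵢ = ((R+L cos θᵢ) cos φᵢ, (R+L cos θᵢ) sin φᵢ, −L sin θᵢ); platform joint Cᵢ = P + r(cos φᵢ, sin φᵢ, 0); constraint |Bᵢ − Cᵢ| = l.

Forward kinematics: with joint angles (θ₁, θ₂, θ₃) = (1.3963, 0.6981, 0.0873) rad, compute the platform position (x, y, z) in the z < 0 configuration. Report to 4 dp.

(-0.1936, -0.0720, -0.2875)

arm 1 at φ=0.0°: (R−r)+L cos θ1 = 0.1047;  O1 = (0.1047, 0.0000, -0.1970)
arm 2 at φ=120.0°: (R−r)+L cos θ2 = 0.2232;  O2 = (-0.1116, 0.1933, -0.1286)
φ3=240.0°: virtual centre (-0.1346, -0.2332, -0.0174), radius l
subtract pairs → two planes through P
linear system: -0.4327x+0.3866y = 0.0166−0.1368z; -0.4787x+-0.4663y = 0.0230−0.3590z
det = 0.3868;  x = -0.0430+0.5238z,  y = -0.0052+0.2323z
into |P−O₁|² = l²: 1.3283z² + 0.2367z + -0.0418 = 0;  Δ = 0.2779;  z = -0.2875 or 0.1093 → z<0 root = -0.2875
x = -0.1936, y = -0.0720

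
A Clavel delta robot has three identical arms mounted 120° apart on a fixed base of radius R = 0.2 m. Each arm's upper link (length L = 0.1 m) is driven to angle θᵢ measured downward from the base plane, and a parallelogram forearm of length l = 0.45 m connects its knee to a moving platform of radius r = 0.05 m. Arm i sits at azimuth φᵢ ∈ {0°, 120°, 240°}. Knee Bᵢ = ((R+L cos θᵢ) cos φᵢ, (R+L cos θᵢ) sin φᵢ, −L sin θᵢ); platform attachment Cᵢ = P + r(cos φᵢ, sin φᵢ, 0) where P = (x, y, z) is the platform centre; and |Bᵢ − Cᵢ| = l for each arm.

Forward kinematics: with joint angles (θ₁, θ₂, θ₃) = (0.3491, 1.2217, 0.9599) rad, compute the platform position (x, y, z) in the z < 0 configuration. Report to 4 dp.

O1 = (0.2440·cos0.0°, 0.2440·sin0.0°, -0.0342) = (0.2440, 0.0000, -0.0342)
arm 2 at φ=120.0°: e+L cos θ2 = 0.1842;  O2 = (-0.0921, 0.1595, -0.0940)
arm 3 at φ=240.0°: e+L cos θ3 = 0.2074;  O3 = (-0.1037, -0.1796, -0.0819)
|O₂|²−|O₁|² = -0.0179;  |O₃|²−|O₁|² = -0.0110
linear system: -0.6721x+0.3191y = -0.0179−-0.1195z; -0.6953x+-0.3592y = -0.0110−-0.0954z
Cramer: x(z) = 0.0215-0.1584z;  y(z) = -0.0110+0.0410z
quadratic in z: (1.0268)z²+(0.1380)z+(-0.1517)=0, √Δ=0.8013 → z ∈ {-0.4574, 0.3230}; z = -0.4574 (taking z<0)
x = 0.0939, y = -0.0297

(0.0939, -0.0297, -0.4574)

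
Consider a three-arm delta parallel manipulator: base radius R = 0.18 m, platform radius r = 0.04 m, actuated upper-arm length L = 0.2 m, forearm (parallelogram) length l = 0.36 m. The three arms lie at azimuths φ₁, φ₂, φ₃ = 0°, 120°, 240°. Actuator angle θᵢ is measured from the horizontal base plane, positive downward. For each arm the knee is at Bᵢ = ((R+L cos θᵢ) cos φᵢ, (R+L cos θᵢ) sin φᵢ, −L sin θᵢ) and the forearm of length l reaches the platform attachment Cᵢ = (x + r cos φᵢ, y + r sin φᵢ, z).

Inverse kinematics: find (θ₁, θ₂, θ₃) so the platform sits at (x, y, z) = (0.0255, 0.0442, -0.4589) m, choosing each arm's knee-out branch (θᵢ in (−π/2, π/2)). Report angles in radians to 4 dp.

θ₁ = 1.0471, θ₂ = 1.0470, θ₃ = 1.3086

φ1=0.0° → target in arm frame (0.0255, 0.0442)
  A cos θ + B sin θ = C:  0.1145·cos θ + -0.4589·sin θ = -0.3401
  θ1 = atan2(B,A) + arccos(C/0.4730) = 1.0471
arm 2 (φ=120.0°): x'=0.0255, y'=-0.0442
  e−x'=0.1145;  (l²−L²−(e−x')²−y'²−z²)/2L = -0.3401
  √(A²+B²)=0.4730;  θ2 = -1.3263+2.3733 ≈ 1.0470
arm 3 (φ=240.0°): x'=-0.0510, y'=0.0000
  e−x'=0.1910;  (l²−L²−(e−x')²−y'²−z²)/2L = -0.3937
  γ=atan2(-0.4589,0.1910)=-1.1763;  ψ=arccos(-0.7920)=2.4849;  θ3=γ+ψ≈1.3086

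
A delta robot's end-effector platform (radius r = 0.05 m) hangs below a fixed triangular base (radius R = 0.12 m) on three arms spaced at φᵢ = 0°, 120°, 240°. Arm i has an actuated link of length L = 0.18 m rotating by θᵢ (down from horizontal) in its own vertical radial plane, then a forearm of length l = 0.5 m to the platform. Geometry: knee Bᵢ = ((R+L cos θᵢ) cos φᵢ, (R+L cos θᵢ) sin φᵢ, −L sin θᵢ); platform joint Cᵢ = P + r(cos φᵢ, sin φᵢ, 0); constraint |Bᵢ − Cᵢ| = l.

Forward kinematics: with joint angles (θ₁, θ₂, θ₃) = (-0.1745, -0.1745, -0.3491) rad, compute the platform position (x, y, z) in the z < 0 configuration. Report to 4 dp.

φ1=0.0°: virtual centre (0.2473, 0.0000, 0.0313), radius l
S2 = (0.2473·cos120.0°, 0.2473·sin120.0°, 0.0313) = (-0.1236, 0.2141, 0.0313)
φ3=240.0°: virtual centre (-0.1196, -0.2071, 0.0616), radius l
subtract pairs → two planes through P
plane₁₂: -0.7418x+0.4283y+0.0000z = 0.0000
Cramer: x(z) = 0.0008+0.0418z;  y(z) = 0.0014+0.0724z
into |P−S₁|² = l²: 1.0070z² + -0.0829z + -0.1883 = 0;  Δ = 0.7652;  z = -0.3932 or 0.4755 → z<0 root = -0.3932
x = -0.0156, y = -0.0271

(-0.0156, -0.0271, -0.3932)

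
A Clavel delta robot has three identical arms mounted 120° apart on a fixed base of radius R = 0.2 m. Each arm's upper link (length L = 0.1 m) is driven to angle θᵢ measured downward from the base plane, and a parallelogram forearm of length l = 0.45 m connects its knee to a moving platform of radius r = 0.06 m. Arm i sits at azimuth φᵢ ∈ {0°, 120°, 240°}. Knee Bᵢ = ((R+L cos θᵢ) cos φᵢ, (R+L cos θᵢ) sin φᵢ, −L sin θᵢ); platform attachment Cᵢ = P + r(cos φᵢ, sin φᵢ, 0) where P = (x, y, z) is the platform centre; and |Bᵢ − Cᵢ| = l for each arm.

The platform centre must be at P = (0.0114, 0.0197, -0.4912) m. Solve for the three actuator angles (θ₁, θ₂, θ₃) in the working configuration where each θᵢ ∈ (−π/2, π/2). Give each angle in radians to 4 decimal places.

rotate P by −φ1: (0.0114, 0.0197, -0.4912)
  A=0.1286, B=-0.4912, C=(l²−L²−A²−y'²−z²)/(2L)=-0.3285
  θ1 = atan2(B,A) + arccos(C/0.5078) = 0.9597
rotate P by −φ2: (0.0114, -0.0197, -0.4912)
  A=0.1286, B=-0.4912, C=(l²−L²−A²−y'²−z²)/(2L)=-0.3286
  θ2 = atan2(B,A) + arccos(C/0.5078) = 0.9599
arm 3 (φ=240.0°): x'=-0.0228, y'=0.0000
  e−x'=0.1628;  (l²−L²−(e−x')²−y'²−z²)/2L = -0.3763
  θ3 = atan2(B,A) + arccos(C/0.5175) = 1.1343

θ₁ = 0.9597, θ₂ = 0.9599, θ₃ = 1.1343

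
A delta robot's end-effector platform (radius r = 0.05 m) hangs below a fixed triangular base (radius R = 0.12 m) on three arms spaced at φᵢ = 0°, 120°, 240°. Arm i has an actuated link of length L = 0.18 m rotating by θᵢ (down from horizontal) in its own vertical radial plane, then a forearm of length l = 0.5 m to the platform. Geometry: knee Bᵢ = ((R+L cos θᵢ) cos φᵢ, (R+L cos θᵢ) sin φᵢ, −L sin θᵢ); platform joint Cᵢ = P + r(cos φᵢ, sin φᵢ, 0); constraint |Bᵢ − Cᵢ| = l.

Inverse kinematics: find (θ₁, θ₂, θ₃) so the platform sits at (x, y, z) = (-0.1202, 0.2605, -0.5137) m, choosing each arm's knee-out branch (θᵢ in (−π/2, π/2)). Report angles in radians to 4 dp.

θ₁ = 1.2214, θ₂ = 0.0874, θ₃ = 1.3088

rotate P by −φ1: (-0.1202, 0.2605, -0.5137)
  e−x'=0.1902;  (l²−L²−(e−x')²−y'²−z²)/2L = -0.4176
  √(A²+B²)=0.5478;  θ1 = -1.2162+2.4376 ≈ 1.2214
φ2=120.0° → target in arm frame (0.2857, -0.0262)
  A cos θ + B sin θ = C:  -0.2157·cos θ + -0.5137·sin θ = -0.2597
  γ=atan2(-0.5137,-0.2157)=-1.9683;  ψ=arccos(-0.4662)=2.0557;  θ2=γ+ψ≈0.0874
φ3=240.0° → target in arm frame (-0.1655, -0.2343)
  A cos θ + B sin θ = C:  0.2355·cos θ + -0.5137·sin θ = -0.4352
  √(A²+B²)=0.5651;  θ3 = -1.1409+2.4498 ≈ 1.3088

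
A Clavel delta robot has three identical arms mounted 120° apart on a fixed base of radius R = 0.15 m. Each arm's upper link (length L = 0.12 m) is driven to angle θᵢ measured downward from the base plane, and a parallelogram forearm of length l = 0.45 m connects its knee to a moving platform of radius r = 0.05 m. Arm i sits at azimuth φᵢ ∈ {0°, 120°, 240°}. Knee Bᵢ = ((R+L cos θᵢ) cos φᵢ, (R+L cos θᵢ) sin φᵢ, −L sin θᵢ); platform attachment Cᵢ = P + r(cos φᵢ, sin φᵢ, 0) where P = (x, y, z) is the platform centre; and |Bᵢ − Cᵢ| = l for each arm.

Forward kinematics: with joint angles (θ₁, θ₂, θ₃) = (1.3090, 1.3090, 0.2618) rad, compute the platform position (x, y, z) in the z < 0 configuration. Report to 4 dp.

(-0.0873, -0.1512, -0.4792)

arm 1 at φ=0.0°: ρ1 = 0.1311;  centre 1 = (0.1311, 0.0000, -0.1159)
φ2=120.0°: virtual centre (-0.0655, 0.1135, -0.1159), radius l
φ3=240.0°: virtual centre (-0.1080, -0.1870, -0.0311), radius l
eliminate P² terms by subtracting sphere 1 from 2 and 3
plane₁₂: -0.3932x+0.2270y+0.0000z = 0.0000
Cramer: x(z) = -0.0151+0.1507z;  y(z) = -0.0261+0.2611z
quadratic in z: (1.0909)z²+(0.1741)z+(-0.1670)=0, √Δ=0.8713 → z ∈ {-0.4792, 0.3195}; z = -0.4792 (taking z<0)
x = -0.0873, y = -0.1512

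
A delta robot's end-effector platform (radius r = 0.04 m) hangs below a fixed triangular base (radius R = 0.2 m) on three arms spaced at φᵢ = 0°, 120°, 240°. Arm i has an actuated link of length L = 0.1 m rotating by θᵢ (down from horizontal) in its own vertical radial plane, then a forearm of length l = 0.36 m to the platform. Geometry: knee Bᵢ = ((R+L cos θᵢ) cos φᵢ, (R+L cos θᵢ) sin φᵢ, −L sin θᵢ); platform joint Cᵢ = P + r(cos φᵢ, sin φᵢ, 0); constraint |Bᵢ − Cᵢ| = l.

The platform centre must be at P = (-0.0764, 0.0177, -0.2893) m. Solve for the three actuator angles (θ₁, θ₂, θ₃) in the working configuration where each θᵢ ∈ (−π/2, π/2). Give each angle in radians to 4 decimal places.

rotate P by −φ1: (-0.0764, 0.0177, -0.2893)
  A=0.2364, B=-0.2893, C=(l²−L²−A²−y'²−z²)/(2L)=-0.1015
  θ1 = atan2(B,A) + arccos(C/0.3736) = 0.9601
φ2=120.0° → target in arm frame (0.0535, 0.0573)
  A=0.1065, B=-0.2893, C=(l²−L²−A²−y'²−z²)/(2L)=0.1064
  √(A²+B²)=0.3083;  θ2 = -1.2181+1.2183 ≈ 0.0002
arm 3 (φ=240.0°): x'=0.0229, y'=-0.0750
  e−x'=0.1371;  (l²−L²−(e−x')²−y'²−z²)/2L = 0.0574
  γ=atan2(-0.2893,0.1371)=-1.1282;  ψ=arccos(0.1792)=1.3906;  θ3=γ+ψ≈0.2625

θ₁ = 0.9601, θ₂ = 0.0002, θ₃ = 0.2625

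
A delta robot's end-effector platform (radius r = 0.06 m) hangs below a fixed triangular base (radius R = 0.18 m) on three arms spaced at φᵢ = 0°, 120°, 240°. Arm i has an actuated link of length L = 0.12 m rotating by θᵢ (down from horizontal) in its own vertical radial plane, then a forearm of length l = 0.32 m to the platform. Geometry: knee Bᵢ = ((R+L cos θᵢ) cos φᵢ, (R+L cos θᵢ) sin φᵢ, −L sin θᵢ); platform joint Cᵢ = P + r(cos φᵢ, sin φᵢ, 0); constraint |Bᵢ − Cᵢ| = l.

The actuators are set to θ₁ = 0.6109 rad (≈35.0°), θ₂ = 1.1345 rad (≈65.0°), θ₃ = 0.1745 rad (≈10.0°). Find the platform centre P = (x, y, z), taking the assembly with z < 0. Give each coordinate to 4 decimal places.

(0.0103, -0.0964, -0.2921)

φ1=0.0°: virtual centre (0.2183, 0.0000, -0.0688), radius l
S2 = (0.1707·cos120.0°, 0.1707·sin120.0°, -0.1088) = (-0.0854, 0.1478, -0.1088)
arm 3 at φ=240.0°: ρ3 = 0.2382;  S3 = (-0.1191, -0.2063, -0.0208)
eliminate P² terms by subtracting sphere 1 from 2 and 3
linear system: -0.6073x+0.2957y = -0.0114−-0.0799z; -0.6748x+-0.4125y = 0.0048−0.0960z
det = 0.4500;  x = 0.0073+-0.0101z,  y = -0.0236+0.2493z
into |P−S₁|² = l²: 1.0622z² + 0.1302z + -0.0526 = 0;  Δ = 0.2405;  z = -0.2921 or 0.1695 → z<0 root = -0.2921
x = 0.0103, y = -0.0964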